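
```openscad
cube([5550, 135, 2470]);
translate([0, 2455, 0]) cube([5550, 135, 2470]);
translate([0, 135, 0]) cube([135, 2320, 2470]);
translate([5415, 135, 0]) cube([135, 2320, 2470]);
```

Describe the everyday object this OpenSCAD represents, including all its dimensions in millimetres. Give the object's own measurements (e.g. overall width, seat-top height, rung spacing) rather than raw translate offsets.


The wall frame of a small rectangular building: four walls, each 2470 mm tall and 135 mm thick, enclosing a footprint 5550 mm (x) by 2590 mm (y) outside-to-outside, with no floor or roof. The front and back walls (the −y and +y sides) span the full width; the two side walls fit between them.


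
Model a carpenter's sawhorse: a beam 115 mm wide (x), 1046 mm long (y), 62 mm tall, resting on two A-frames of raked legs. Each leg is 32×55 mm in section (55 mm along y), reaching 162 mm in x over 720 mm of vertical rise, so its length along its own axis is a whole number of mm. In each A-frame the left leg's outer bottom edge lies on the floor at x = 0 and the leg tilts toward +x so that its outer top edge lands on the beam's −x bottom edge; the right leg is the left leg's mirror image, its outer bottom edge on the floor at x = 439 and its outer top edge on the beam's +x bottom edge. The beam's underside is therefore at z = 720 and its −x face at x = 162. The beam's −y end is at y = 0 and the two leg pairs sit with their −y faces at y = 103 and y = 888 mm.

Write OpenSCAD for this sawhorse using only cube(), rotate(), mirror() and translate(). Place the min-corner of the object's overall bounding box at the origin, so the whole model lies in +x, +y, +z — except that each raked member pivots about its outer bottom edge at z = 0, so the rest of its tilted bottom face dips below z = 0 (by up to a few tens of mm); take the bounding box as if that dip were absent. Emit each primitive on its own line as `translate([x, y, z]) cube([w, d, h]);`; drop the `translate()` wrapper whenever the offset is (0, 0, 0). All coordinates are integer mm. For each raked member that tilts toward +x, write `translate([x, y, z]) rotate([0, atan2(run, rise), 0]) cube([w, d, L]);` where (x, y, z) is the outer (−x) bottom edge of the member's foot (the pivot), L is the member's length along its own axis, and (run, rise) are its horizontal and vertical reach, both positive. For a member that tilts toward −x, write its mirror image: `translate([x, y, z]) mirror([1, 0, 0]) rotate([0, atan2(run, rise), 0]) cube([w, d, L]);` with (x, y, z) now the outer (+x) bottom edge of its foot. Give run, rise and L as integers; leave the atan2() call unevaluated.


translate([162, 0, 720]) cube([115, 1046, 62]);
translate([0, 103, 0]) rotate([0, atan2(162, 720), 0]) cube([32, 55, 738]);
translate([439, 103, 0]) mirror([1, 0, 0]) rotate([0, atan2(162, 720), 0]) cube([32, 55, 738]);
translate([0, 888, 0]) rotate([0, atan2(162, 720), 0]) cube([32, 55, 738]);
translate([439, 888, 0]) mirror([1, 0, 0]) rotate([0, atan2(162, 720), 0]) cube([32, 55, 738]);


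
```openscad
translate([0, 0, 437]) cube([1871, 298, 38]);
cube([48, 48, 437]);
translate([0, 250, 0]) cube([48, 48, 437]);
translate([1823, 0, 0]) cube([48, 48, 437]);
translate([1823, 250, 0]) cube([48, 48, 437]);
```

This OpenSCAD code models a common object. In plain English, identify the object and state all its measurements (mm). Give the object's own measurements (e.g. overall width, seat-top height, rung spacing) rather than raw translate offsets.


A long wooden bench with a 1871 mm (x) × 298 mm (y) seat, 38 mm thick, its top surface 475 mm above the floor. Four 48 mm square legs at the seat corners, flush with the edges, run from z = 0 to the seat underside.


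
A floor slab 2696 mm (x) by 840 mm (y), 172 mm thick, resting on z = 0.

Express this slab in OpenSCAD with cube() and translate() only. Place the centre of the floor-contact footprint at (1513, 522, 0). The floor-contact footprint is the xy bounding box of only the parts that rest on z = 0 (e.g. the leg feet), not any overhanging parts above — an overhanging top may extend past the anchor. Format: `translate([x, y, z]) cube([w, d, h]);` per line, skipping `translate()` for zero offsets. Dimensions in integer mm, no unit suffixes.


translate([165, 102, 0]) cube([2696, 840, 172]);


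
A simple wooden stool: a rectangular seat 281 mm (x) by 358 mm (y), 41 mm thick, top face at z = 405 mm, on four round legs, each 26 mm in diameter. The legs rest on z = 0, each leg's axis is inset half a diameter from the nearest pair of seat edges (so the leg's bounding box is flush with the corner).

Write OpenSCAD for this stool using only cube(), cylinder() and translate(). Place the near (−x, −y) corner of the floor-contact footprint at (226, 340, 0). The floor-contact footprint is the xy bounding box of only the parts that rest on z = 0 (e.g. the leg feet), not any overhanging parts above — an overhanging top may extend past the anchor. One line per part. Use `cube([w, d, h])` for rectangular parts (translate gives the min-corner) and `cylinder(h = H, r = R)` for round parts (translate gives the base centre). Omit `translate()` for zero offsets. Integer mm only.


// leg_h = 405 - 41 = 364
translate([226, 340, 364]) cube([281, 358, 41]);
translate([239, 353, 0]) cylinder(h = 364, r = 13);
translate([494, 353, 0]) cylinder(h = 364, r = 13);
translate([239, 685, 0]) cylinder(h = 364, r = 13);
translate([494, 685, 0]) cylinder(h = 364, r = 13);


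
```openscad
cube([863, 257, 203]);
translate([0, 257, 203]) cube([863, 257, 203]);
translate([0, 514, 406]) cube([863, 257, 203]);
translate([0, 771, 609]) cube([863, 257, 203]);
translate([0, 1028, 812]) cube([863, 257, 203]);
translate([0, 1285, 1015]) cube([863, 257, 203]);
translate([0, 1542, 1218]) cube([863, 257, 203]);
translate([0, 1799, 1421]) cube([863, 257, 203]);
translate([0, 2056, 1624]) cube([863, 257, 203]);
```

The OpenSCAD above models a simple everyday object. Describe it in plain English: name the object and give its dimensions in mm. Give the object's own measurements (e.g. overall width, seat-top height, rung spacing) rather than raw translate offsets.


A straight staircase of 9 solid steps. Each step is 863 mm wide (x), 257 mm deep (y, the going) and 203 mm tall (the rise). The first step rests on the floor; each subsequent step sits one going further in +y and one rise higher in +z, directly behind and above the previous step with no overlap.


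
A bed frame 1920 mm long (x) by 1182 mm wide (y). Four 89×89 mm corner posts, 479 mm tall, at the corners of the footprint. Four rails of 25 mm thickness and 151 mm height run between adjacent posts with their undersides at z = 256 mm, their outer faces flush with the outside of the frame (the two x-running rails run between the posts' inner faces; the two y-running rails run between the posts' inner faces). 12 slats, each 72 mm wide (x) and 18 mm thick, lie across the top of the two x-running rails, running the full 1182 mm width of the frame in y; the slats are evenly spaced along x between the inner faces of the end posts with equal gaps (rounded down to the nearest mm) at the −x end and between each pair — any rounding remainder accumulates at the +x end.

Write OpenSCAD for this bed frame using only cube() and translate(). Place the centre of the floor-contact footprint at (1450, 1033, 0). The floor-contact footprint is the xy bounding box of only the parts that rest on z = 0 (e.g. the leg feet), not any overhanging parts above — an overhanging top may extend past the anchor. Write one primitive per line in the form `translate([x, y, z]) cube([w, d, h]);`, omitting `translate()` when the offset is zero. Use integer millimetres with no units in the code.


// slat z = rail_z + rail_h = 256 + 151 = 407
// slat gap = ⌊(1742 − 12·72) / 13⌋ = 67
translate([490, 442, 0]) cube([89, 89, 479]);
translate([490, 1535, 0]) cube([89, 89, 479]);
translate([2321, 442, 0]) cube([89, 89, 479]);
translate([2321, 1535, 0]) cube([89, 89, 479]);
translate([579, 442, 256]) cube([1742, 25, 151]);
translate([579, 1599, 256]) cube([1742, 25, 151]);
translate([490, 531, 256]) cube([25, 1004, 151]);
translate([2385, 531, 256]) cube([25, 1004, 151]);
translate([646, 442, 407]) cube([72, 1182, 18]);
translate([785, 442, 407]) cube([72, 1182, 18]);
translate([924, 442, 407]) cube([72, 1182, 18]);
translate([1063, 442, 407]) cube([72, 1182, 18]);
translate([1202, 442, 407]) cube([72, 1182, 18]);
translate([1341, 442, 407]) cube([72, 1182, 18]);
translate([1480, 442, 407]) cube([72, 1182, 18]);
translate([1619, 442, 407]) cube([72, 1182, 18]);
translate([1758, 442, 407]) cube([72, 1182, 18]);
translate([1897, 442, 407]) cube([72, 1182, 18]);
translate([2036, 442, 407]) cube([72, 1182, 18]);
translate([2175, 442, 407]) cube([72, 1182, 18]);


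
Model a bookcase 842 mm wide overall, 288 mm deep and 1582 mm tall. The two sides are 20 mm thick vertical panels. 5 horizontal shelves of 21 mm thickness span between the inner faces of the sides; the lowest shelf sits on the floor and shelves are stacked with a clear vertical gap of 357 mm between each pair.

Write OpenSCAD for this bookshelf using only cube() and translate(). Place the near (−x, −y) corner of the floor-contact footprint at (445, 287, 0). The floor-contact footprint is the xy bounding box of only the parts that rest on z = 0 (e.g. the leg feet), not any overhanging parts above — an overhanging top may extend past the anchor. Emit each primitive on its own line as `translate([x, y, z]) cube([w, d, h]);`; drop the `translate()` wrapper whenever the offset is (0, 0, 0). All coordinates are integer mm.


translate([445, 287, 0]) cube([20, 288, 1582]);
translate([1267, 287, 0]) cube([20, 288, 1582]);
translate([465, 287, 0]) cube([802, 288, 21]);
translate([465, 287, 378]) cube([802, 288, 21]);
translate([465, 287, 756]) cube([802, 288, 21]);
translate([465, 287, 1134]) cube([802, 288, 21]);
translate([465, 287, 1512]) cube([802, 288, 21]);


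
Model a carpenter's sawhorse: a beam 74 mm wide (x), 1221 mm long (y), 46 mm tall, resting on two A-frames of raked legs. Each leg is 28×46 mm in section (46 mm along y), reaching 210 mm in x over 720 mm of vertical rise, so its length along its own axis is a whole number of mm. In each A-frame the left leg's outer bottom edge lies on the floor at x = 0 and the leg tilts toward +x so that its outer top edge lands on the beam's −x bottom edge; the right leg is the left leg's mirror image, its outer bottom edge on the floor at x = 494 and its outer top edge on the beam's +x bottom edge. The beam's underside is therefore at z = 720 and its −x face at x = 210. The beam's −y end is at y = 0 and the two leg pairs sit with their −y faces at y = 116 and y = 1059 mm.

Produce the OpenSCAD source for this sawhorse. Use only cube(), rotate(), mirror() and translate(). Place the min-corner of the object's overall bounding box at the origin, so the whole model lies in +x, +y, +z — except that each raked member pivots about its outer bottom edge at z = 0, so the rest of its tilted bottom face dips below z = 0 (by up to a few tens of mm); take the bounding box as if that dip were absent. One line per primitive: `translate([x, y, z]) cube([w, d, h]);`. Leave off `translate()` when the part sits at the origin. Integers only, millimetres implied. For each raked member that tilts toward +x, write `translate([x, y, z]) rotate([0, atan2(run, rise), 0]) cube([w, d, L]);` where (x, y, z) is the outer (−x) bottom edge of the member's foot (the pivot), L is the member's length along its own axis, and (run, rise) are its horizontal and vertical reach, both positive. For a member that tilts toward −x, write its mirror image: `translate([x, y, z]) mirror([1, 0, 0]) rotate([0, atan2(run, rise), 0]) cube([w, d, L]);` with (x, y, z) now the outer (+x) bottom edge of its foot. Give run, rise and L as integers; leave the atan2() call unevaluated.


translate([210, 0, 720]) cube([74, 1221, 46]);
translate([0, 116, 0]) rotate([0, atan2(210, 720), 0]) cube([28, 46, 750]);
translate([494, 116, 0]) mirror([1, 0, 0]) rotate([0, atan2(210, 720), 0]) cube([28, 46, 750]);
translate([0, 1059, 0]) rotate([0, atan2(210, 720), 0]) cube([28, 46, 750]);
translate([494, 1059, 0]) mirror([1, 0, 0]) rotate([0, atan2(210, 720), 0]) cube([28, 46, 750]);


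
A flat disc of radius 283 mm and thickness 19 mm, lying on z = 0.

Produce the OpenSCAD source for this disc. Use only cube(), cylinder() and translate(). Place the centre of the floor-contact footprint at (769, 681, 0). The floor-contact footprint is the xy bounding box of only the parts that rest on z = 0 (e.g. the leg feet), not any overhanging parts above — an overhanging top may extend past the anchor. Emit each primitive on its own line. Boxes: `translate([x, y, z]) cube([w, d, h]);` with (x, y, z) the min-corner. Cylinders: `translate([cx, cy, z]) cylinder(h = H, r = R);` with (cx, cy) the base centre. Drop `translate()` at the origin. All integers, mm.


translate([769, 681, 0]) cylinder(h = 19, r = 283);


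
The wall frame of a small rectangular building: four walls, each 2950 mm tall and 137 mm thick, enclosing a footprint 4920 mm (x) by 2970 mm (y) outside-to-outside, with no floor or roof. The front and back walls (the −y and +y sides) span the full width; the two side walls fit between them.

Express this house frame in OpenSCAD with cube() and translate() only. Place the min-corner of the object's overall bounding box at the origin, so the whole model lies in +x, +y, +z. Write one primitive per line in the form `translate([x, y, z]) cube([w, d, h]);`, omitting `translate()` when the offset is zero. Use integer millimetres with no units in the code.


cube([4920, 137, 2950]);
translate([0, 2833, 0]) cube([4920, 137, 2950]);
translate([0, 137, 0]) cube([137, 2696, 2950]);
translate([4783, 137, 0]) cube([137, 2696, 2950]);


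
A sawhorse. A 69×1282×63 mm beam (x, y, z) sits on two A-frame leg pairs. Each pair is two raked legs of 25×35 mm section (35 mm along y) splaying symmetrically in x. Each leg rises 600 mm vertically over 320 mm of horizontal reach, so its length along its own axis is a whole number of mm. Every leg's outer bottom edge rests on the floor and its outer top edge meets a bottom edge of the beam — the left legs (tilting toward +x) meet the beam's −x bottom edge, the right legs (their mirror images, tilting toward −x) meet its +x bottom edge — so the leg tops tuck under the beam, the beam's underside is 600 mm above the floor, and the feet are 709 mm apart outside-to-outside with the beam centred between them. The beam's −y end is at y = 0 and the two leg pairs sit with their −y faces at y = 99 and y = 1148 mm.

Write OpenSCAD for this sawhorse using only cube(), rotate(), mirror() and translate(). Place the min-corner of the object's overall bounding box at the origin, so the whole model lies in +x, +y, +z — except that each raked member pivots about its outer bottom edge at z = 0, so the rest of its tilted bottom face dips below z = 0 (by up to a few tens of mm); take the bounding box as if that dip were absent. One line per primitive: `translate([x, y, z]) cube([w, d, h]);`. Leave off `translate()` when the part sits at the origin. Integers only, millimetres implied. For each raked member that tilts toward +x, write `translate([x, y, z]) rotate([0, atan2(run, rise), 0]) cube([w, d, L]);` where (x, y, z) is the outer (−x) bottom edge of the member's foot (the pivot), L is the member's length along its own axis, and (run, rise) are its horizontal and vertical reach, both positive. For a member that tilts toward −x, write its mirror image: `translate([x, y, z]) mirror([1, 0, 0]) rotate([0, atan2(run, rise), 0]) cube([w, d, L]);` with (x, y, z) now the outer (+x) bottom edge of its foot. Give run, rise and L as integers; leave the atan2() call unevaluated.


translate([320, 0, 600]) cube([69, 1282, 63]);
translate([0, 99, 0]) rotate([0, atan2(320, 600), 0]) cube([25, 35, 680]);
translate([709, 99, 0]) mirror([1, 0, 0]) rotate([0, atan2(320, 600), 0]) cube([25, 35, 680]);
translate([0, 1148, 0]) rotate([0, atan2(320, 600), 0]) cube([25, 35, 680]);
translate([709, 1148, 0]) mirror([1, 0, 0]) rotate([0, atan2(320, 600), 0]) cube([25, 35, 680]);


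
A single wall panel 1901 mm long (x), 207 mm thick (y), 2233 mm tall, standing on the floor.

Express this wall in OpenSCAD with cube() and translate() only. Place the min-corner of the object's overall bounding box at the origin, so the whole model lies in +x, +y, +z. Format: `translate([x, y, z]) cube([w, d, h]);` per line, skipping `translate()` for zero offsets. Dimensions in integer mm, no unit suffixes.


cube([1901, 207, 2233]);


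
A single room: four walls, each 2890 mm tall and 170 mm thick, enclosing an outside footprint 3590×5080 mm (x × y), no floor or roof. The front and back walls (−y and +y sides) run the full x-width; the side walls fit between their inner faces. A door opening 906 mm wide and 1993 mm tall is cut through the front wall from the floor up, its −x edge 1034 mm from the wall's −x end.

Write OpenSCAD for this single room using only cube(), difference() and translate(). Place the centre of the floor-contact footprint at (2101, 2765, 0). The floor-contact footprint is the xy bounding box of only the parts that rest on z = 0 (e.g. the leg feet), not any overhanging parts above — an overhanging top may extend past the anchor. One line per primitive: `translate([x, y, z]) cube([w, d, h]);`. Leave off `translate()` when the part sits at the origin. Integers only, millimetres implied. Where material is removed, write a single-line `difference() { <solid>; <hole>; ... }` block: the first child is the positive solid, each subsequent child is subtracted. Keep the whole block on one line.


difference() { translate([306, 225, 0]) cube([3590, 170, 2890]); translate([1340, 225, 0]) cube([906, 170, 1993]); }
translate([306, 5135, 0]) cube([3590, 170, 2890]);
translate([306, 395, 0]) cube([170, 4740, 2890]);
translate([3726, 395, 0]) cube([170, 4740, 2890]);


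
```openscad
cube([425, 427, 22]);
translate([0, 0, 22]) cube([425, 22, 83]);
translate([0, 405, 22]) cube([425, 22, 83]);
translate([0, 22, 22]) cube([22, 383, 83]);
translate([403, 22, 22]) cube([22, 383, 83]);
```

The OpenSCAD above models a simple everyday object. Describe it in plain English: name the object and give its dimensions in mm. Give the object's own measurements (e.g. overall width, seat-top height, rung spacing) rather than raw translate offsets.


An open-topped rectangular box: outside dimensions 425×427×105 mm, with a uniform wall and base thickness of 22 mm. The base is a full 425×427 slab on the floor; four walls sit on top of the base. The front and back walls (the −y and +y sides) span the full width; the two side walls fit between them.


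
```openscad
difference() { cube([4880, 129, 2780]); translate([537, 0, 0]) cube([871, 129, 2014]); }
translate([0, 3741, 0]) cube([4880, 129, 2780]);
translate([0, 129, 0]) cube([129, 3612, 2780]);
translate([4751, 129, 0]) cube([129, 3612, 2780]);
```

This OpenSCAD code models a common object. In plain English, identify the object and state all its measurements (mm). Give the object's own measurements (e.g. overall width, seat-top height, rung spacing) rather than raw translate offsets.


A single room: four walls, each 2780 mm tall and 129 mm thick, enclosing an outside footprint 4880×3870 mm (x × y), no floor or roof. The front and back walls (−y and +y sides) run the full x-width; the side walls fit between their inner faces. A door opening 871 mm wide and 2014 mm tall is cut through the front wall from the floor up, its −x edge 537 mm from the wall's −x end.


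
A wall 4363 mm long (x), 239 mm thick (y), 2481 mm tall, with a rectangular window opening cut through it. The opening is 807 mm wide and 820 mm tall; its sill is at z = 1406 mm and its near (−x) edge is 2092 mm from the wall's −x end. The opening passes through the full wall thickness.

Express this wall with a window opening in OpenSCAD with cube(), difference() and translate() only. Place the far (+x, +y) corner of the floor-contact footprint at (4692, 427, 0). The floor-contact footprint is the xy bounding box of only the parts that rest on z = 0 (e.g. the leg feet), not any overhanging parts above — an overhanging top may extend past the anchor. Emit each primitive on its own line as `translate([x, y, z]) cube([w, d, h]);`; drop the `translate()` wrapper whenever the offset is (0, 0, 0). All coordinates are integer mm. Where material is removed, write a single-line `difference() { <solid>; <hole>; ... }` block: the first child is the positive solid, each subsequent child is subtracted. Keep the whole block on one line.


difference() { translate([329, 188, 0]) cube([4363, 239, 2481]); translate([2421, 188, 1406]) cube([807, 239, 820]); }


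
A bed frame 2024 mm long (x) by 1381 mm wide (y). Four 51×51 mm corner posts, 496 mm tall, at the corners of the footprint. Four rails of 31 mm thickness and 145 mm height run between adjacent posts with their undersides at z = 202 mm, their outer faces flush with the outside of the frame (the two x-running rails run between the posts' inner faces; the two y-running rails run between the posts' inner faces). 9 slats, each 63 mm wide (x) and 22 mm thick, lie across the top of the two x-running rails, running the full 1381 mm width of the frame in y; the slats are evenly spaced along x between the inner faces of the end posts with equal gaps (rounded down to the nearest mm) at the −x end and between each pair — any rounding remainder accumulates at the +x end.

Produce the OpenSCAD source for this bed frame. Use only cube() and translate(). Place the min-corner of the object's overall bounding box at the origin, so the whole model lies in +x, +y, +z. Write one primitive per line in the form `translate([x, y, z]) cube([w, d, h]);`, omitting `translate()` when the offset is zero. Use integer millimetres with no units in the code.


cube([51, 51, 496]);
translate([0, 1330, 0]) cube([51, 51, 496]);
translate([1973, 0, 0]) cube([51, 51, 496]);
translate([1973, 1330, 0]) cube([51, 51, 496]);
translate([51, 0, 202]) cube([1922, 31, 145]);
translate([51, 1350, 202]) cube([1922, 31, 145]);
translate([0, 51, 202]) cube([31, 1279, 145]);
translate([1993, 51, 202]) cube([31, 1279, 145]);
translate([186, 0, 347]) cube([63, 1381, 22]);
translate([384, 0, 347]) cube([63, 1381, 22]);
translate([582, 0, 347]) cube([63, 1381, 22]);
translate([780, 0, 347]) cube([63, 1381, 22]);
translate([978, 0, 347]) cube([63, 1381, 22]);
translate([1176, 0, 347]) cube([63, 1381, 22]);
translate([1374, 0, 347]) cube([63, 1381, 22]);
translate([1572, 0, 347]) cube([63, 1381, 22]);
translate([1770, 0, 347]) cube([63, 1381, 22]);


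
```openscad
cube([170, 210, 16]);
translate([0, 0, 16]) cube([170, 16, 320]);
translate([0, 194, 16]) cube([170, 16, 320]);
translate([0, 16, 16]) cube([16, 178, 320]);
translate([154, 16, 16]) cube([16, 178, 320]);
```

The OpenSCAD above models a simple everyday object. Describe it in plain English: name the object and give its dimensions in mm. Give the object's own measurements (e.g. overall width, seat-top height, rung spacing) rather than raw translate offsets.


An open-topped rectangular box: outside dimensions 170×210×336 mm, with a uniform wall and base thickness of 16 mm. The base is a full 170×210 slab on the floor; four walls sit on top of the base. The front and back walls (the −y and +y sides) span the full width; the two side walls fit between them.


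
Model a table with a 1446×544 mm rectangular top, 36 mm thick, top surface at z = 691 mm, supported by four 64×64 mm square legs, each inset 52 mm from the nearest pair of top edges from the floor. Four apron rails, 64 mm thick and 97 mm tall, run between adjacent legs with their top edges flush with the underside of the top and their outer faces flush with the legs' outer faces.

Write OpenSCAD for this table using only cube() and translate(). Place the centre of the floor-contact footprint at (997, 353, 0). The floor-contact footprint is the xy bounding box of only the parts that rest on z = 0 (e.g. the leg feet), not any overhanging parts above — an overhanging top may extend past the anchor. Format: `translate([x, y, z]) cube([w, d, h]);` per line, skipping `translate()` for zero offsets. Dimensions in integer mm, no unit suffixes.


// leg_h = 691 - 36 = 655
// apron z = 655 - 97 = 558
translate([274, 81, 655]) cube([1446, 544, 36]);
translate([326, 133, 0]) cube([64, 64, 655]);
translate([1604, 133, 0]) cube([64, 64, 655]);
translate([326, 509, 0]) cube([64, 64, 655]);
translate([1604, 509, 0]) cube([64, 64, 655]);
translate([390, 133, 558]) cube([1214, 64, 97]);
translate([390, 509, 558]) cube([1214, 64, 97]);
translate([326, 197, 558]) cube([64, 312, 97]);
translate([1604, 197, 558]) cube([64, 312, 97]);


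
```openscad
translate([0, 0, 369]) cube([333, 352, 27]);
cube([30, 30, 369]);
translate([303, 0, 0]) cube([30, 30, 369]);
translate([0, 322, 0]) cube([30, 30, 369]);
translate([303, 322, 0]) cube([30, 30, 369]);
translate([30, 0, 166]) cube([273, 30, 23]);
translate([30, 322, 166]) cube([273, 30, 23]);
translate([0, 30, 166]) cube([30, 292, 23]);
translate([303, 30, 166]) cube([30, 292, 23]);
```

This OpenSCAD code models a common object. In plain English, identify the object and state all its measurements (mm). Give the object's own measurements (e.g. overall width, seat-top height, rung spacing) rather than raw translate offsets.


A simple wooden stool: a rectangular seat 333 mm (x) by 352 mm (y), 27 mm thick, top face at z = 396 mm, on four square legs, each 30×30 mm in cross-section. The legs rest on z = 0, each flush with a corner of the seat. Four stretchers, 30 mm wide and 23 mm tall, connect adjacent legs with their undersides at z = 166 mm, each running between the inner faces of the legs it joins and aligned with the legs' outer faces on the other axis.


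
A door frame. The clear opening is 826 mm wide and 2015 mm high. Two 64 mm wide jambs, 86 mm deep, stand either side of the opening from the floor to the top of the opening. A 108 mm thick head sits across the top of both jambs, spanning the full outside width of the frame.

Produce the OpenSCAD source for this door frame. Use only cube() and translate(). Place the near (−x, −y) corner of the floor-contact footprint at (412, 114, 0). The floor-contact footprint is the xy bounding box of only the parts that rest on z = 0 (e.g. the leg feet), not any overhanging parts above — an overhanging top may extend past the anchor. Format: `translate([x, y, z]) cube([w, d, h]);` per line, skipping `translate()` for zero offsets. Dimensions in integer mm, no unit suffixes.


translate([412, 114, 0]) cube([64, 86, 2015]);
translate([1302, 114, 0]) cube([64, 86, 2015]);
translate([412, 114, 2015]) cube([954, 86, 108]);


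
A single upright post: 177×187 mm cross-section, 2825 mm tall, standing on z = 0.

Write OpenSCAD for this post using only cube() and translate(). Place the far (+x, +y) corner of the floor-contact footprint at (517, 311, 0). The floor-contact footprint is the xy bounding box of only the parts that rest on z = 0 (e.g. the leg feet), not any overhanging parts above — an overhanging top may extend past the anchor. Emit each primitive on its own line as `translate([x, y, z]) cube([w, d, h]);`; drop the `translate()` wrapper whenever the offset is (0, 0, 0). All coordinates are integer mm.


translate([340, 124, 0]) cube([177, 187, 2825]);


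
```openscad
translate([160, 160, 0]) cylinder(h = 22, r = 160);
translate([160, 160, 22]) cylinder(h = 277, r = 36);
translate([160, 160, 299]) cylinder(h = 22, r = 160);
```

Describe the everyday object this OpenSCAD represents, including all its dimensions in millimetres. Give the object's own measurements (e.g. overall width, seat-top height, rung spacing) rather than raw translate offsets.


A spool: two coaxial disc flanges of radius 160 mm and thickness 22 mm, joined by a core cylinder of radius 36 mm and height 277 mm. The lower flange rests on z = 0 and the three cylinders share a vertical axis.


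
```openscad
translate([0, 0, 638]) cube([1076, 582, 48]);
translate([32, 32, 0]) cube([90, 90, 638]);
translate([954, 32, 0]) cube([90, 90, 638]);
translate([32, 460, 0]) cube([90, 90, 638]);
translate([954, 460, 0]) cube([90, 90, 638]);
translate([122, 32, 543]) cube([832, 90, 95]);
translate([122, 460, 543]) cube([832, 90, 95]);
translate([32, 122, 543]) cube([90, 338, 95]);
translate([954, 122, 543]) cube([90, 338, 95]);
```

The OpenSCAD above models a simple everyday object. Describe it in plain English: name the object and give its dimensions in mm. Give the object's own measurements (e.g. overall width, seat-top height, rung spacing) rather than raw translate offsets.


A rectangular dining table. The top is 1076×582×48 mm with its upper surface at z = 686 mm. It stands on four 90×90 mm square legs, each inset 32 mm from the nearest pair of top edges, running from the floor to the underside of the top. Four apron rails, 90 mm thick and 95 mm tall, run between adjacent legs with their top edges flush with the underside of the top and their outer faces flush with the legs' outer faces.


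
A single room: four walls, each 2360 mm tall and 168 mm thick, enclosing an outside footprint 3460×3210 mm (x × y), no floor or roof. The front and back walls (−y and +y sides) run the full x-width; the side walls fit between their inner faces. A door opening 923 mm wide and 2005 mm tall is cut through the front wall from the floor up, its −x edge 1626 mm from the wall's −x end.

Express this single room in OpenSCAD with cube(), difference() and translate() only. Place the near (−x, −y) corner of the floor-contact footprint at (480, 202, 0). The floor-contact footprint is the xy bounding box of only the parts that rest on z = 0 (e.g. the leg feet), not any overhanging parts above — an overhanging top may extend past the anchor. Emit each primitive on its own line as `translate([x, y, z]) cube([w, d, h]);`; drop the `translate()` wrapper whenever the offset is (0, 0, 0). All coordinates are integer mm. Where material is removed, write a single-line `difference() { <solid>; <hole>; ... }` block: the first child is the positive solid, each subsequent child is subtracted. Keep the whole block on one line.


difference() { translate([480, 202, 0]) cube([3460, 168, 2360]); translate([2106, 202, 0]) cube([923, 168, 2005]); }
translate([480, 3244, 0]) cube([3460, 168, 2360]);
translate([480, 370, 0]) cube([168, 2874, 2360]);
translate([3772, 370, 0]) cube([168, 2874, 2360]);


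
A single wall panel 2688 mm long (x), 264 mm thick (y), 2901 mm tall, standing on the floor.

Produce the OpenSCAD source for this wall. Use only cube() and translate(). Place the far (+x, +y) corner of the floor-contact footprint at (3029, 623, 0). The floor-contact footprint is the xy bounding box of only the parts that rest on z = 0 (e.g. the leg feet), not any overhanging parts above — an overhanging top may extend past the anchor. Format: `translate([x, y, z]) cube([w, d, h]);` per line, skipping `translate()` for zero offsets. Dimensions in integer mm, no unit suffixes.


translate([341, 359, 0]) cube([2688, 264, 2901]);


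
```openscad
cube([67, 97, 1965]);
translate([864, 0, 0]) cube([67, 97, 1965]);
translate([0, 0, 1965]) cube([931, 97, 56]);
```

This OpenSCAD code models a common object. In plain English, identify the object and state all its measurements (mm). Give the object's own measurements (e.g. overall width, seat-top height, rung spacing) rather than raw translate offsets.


A door frame. The clear opening is 797 mm wide and 1965 mm high. Two 67 mm wide jambs, 97 mm deep, stand either side of the opening from the floor to the top of the opening. A 56 mm thick head sits across the top of both jambs, spanning the full outside width of the frame.


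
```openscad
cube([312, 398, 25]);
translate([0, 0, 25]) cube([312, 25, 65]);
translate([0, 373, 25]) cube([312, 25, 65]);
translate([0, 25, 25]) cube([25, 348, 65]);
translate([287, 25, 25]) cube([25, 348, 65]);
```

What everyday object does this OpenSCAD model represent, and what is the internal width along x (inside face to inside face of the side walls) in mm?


An open box. The internal width is 262 mm.

A 312×398 base slab with four walls standing on it — an open box. The base is 312 mm wide and the walls are 25 mm thick, so the internal width is 312 − 2 × 25 = 262 mm.


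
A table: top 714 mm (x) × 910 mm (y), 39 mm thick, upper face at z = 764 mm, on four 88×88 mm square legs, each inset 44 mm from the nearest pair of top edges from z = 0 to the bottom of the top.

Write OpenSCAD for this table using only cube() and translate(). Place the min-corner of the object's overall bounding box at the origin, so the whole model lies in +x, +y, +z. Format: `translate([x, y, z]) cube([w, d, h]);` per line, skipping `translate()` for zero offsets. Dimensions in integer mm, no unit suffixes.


translate([0, 0, 725]) cube([714, 910, 39]);
translate([44, 44, 0]) cube([88, 88, 725]);
translate([582, 44, 0]) cube([88, 88, 725]);
translate([44, 778, 0]) cube([88, 88, 725]);
translate([582, 778, 0]) cube([88, 88, 725]);


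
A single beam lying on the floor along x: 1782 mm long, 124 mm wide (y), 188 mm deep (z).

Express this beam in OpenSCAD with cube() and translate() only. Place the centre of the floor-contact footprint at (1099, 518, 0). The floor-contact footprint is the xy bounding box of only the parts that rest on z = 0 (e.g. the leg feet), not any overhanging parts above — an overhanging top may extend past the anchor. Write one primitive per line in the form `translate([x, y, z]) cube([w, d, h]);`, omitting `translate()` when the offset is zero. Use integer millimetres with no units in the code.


translate([208, 456, 0]) cube([1782, 124, 188]);


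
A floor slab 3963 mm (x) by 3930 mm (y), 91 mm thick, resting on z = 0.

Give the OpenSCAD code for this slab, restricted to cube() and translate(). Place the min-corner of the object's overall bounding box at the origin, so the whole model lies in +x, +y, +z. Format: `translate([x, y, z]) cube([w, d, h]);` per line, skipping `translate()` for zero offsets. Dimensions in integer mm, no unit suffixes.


cube([3963, 3930, 91]);


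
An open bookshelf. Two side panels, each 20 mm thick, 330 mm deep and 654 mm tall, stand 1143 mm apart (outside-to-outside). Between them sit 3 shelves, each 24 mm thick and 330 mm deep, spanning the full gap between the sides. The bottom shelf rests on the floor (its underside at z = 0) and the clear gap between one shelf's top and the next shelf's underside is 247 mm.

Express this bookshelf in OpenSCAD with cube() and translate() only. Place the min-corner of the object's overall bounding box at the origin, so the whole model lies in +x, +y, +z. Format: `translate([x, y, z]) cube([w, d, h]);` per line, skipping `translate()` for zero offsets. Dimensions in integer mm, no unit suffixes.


cube([20, 330, 654]);
translate([1123, 0, 0]) cube([20, 330, 654]);
translate([20, 0, 0]) cube([1103, 330, 24]);
translate([20, 0, 271]) cube([1103, 330, 24]);
translate([20, 0, 542]) cube([1103, 330, 24]);


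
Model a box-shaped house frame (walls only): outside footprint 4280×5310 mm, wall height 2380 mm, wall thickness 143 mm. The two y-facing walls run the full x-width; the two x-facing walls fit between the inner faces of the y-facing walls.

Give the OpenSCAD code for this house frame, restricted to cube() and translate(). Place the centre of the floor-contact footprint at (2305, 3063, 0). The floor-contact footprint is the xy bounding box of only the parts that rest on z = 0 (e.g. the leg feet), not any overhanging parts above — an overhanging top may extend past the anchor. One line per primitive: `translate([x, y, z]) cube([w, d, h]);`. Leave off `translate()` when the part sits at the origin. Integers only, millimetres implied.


translate([165, 408, 0]) cube([4280, 143, 2380]);
translate([165, 5575, 0]) cube([4280, 143, 2380]);
translate([165, 551, 0]) cube([143, 5024, 2380]);
translate([4302, 551, 0]) cube([143, 5024, 2380]);


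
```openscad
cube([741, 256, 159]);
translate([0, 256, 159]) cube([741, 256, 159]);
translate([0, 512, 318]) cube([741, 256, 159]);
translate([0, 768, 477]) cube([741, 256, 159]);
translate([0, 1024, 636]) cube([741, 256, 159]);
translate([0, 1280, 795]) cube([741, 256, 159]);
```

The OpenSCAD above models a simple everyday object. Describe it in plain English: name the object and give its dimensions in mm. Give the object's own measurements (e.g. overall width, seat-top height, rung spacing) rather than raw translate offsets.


A straight staircase of 6 solid steps. Each step is 741 mm wide (x), 256 mm deep (y, the going) and 159 mm tall (the rise). The first step rests on the floor; each subsequent step sits one going further in +y and one rise higher in +z, directly behind and above the previous step with no overlap.


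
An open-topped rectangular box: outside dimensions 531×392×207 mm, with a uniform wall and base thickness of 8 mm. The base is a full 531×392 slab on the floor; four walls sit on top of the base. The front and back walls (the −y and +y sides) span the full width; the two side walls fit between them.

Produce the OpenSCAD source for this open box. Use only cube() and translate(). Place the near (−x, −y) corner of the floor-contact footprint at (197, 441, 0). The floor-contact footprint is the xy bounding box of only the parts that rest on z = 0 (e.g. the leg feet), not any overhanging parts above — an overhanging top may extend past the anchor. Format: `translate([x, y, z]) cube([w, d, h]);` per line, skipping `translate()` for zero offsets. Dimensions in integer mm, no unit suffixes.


translate([197, 441, 0]) cube([531, 392, 8]);
translate([197, 441, 8]) cube([531, 8, 199]);
translate([197, 825, 8]) cube([531, 8, 199]);
translate([197, 449, 8]) cube([8, 376, 199]);
translate([720, 449, 8]) cube([8, 376, 199]);


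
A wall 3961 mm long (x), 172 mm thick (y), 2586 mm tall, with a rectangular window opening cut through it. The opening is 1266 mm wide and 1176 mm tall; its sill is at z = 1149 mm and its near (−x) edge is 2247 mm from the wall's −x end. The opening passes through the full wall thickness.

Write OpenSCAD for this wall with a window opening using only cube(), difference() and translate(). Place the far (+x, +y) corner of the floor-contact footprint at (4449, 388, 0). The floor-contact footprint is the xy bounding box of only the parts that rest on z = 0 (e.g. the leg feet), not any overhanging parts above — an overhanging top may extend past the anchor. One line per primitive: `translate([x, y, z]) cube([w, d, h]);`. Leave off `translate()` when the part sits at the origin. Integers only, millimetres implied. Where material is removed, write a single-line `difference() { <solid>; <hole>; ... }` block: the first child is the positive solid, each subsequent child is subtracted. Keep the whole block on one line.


difference() { translate([488, 216, 0]) cube([3961, 172, 2586]); translate([2735, 216, 1149]) cube([1266, 172, 1176]); }


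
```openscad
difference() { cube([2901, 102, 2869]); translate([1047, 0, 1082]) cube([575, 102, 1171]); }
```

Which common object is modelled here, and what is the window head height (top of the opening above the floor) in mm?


A wall with a window opening. The window head height is 2253 mm.

A wall with a rectangular opening subtracted — a window. Sill at z = 1082, opening 1171 mm tall, so the head is at 1082 + 1171 = 2253 mm.


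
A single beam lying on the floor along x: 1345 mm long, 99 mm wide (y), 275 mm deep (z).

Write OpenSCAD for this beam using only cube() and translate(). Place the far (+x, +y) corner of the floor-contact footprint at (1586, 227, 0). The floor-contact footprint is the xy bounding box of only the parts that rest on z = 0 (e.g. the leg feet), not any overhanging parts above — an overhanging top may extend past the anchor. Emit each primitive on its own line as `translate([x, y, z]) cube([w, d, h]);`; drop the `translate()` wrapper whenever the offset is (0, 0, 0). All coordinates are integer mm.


translate([241, 128, 0]) cube([1345, 99, 275]);
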